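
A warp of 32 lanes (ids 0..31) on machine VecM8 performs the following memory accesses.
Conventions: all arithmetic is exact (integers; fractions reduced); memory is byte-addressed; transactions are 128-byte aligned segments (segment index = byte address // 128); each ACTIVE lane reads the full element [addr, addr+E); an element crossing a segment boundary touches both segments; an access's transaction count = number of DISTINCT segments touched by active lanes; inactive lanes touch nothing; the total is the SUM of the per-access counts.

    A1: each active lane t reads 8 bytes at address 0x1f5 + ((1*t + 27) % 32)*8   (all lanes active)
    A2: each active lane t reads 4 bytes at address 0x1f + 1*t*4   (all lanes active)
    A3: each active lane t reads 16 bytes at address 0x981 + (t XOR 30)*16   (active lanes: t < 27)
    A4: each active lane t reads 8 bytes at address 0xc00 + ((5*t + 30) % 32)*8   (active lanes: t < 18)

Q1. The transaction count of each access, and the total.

A1: 3 transactions
A2: 2 transactions
A3: 5 transactions
A4: 2 transactions

Answer: 3,2,5,2; total 12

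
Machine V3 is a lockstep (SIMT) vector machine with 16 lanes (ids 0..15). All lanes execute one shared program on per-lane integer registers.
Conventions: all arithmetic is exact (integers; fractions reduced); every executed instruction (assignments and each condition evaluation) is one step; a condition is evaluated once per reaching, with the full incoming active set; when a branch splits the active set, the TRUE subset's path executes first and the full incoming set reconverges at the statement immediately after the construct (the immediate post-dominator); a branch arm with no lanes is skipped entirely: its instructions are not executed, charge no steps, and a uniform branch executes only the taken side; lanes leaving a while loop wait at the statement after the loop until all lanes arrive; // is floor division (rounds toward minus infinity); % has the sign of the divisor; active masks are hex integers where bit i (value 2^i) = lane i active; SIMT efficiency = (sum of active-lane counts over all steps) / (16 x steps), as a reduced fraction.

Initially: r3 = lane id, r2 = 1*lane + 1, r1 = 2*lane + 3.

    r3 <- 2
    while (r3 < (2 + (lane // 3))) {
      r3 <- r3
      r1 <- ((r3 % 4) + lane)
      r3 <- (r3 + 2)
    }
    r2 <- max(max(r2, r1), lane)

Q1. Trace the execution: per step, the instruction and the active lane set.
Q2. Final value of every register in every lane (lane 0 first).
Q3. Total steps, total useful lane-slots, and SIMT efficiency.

step 0: r3 <- 2                      0xffff
step 1: eval (r3 < (2 + (lane // 3))) 0xffff
step 2: r3 <- r3                     0xfff8
step 3: r1 <- ((r3 % 4) + lane)      0xfff8
step 4: r3 <- (r3 + 2)               0xfff8
step 5: eval (r3 < (2 + (lane // 3))) 0xfff8
step 6: r3 <- r3                     0xfe00
step 7: r1 <- ((r3 % 4) + lane)      0xfe00
step 8: r3 <- (r3 + 2)               0xfe00
step 9: eval (r3 < (2 + (lane // 3))) 0xfe00
step 10: r3 <- r3                     0x8000
step 11: r1 <- ((r3 % 4) + lane)      0x8000
step 12: r3 <- (r3 + 2)               0x8000
step 13: eval (r3 < (2 + (lane // 3))) 0x8000
step 14: r2 <- max(max(r2, r1), lane) 0xffff

Answer: 15 steps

r3: 2,2,2,4,4,4,4,4,4,6,6,6,6,6,6,8
r2: 3,5,7,5,6,7,8,9,10,10,11,12,13,14,15,17
r1: 3,5,7,5,6,7,8,9,10,9,10,11,12,13,14,17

steps = 15; useful = 132; efficiency = 132/240 = 11/20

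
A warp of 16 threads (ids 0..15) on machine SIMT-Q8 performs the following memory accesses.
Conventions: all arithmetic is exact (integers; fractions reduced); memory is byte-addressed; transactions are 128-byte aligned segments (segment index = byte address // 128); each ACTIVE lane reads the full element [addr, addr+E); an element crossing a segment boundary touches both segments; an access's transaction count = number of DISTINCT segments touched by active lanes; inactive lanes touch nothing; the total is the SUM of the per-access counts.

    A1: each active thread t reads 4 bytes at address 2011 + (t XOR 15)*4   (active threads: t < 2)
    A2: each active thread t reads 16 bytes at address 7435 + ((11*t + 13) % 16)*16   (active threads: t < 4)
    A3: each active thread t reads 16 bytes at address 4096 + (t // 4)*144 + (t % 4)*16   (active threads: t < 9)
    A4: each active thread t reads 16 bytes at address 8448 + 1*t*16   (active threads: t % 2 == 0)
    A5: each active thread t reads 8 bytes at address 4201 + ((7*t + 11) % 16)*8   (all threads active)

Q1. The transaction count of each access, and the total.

A1: 1 transaction
A2: 2 transactions
A3: 3 transactions
A4: 2 transactions
A5: 2 transactions

Answer: 1,2,3,2,2; total 10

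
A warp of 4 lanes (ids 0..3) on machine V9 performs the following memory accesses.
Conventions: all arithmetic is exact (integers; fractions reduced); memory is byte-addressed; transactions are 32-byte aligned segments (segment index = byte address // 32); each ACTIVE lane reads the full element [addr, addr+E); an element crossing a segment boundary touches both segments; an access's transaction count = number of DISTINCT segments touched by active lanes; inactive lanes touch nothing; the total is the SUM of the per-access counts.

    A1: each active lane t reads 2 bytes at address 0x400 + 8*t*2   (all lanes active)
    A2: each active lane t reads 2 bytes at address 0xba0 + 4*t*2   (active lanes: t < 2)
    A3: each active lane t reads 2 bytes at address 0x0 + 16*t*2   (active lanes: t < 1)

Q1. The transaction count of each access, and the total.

A1: 2 transactions
A2: 1 transaction
A3: 1 transaction

Answer: 2,1,1; total 4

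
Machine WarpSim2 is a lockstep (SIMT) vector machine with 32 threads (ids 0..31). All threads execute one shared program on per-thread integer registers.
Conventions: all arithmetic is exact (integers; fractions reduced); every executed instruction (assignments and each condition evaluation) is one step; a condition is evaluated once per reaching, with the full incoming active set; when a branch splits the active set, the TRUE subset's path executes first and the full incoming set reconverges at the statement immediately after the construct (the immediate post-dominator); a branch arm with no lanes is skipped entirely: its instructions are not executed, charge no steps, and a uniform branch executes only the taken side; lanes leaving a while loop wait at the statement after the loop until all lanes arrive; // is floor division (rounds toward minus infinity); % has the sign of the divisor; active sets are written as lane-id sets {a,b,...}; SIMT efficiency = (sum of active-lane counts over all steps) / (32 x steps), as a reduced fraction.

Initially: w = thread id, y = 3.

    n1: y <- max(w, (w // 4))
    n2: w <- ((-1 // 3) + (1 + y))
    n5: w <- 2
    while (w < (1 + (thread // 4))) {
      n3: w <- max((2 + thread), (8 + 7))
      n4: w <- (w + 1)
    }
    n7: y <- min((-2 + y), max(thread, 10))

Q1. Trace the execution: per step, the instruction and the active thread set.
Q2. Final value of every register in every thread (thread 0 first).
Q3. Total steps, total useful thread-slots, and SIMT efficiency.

step 0: y <- max(w, (w // 4))        {0,1,2,3,4,5,6,7,8,9,10,11,12,13,14,15,16,17,18,19,20,21,22,23,24,25,26,27,28,29,30,31}
step 1: w <- ((-1 // 3) + (1 + y))   {0,1,2,3,4,5,6,7,8,9,10,11,12,13,14,15,16,17,18,19,20,21,22,23,24,25,26,27,28,29,30,31}
step 2: w <- 2                       {0,1,2,3,4,5,6,7,8,9,10,11,12,13,14,15,16,17,18,19,20,21,22,23,24,25,26,27,28,29,30,31}
step 3: eval (w < (1 + (thread // 4))) {0,1,2,3,4,5,6,7,8,9,10,11,12,13,14,15,16,17,18,19,20,21,22,23,24,25,26,27,28,29,30,31}
step 4: w <- max((2 + thread), (8 + 7)) {8,9,10,11,12,13,14,15,16,17,18,19,20,21,22,23,24,25,26,27,28,29,30,31}
step 5: w <- (w + 1)                 {8,9,10,11,12,13,14,15,16,17,18,19,20,21,22,23,24,25,26,27,28,29,30,31}
step 6: eval (w < (1 + (thread // 4))) {8,9,10,11,12,13,14,15,16,17,18,19,20,21,22,23,24,25,26,27,28,29,30,31}
step 7: y <- min((-2 + y), max(thread, 10)) {0,1,2,3,4,5,6,7,8,9,10,11,12,13,14,15,16,17,18,19,20,21,22,23,24,25,26,27,28,29,30,31}

Answer: 8 steps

w: 2,2,2,2,2,2,2,2,16,16,16,16,16,16,17,18,19,20,21,22,23,24,25,26,27,28,29,30,31,32,33,34
y: -2,-1,0,1,2,3,4,5,6,7,8,9,10,11,12,13,14,15,16,17,18,19,20,21,22,23,24,25,26,27,28,29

steps = 8; useful = 232; efficiency = 232/256 = 29/32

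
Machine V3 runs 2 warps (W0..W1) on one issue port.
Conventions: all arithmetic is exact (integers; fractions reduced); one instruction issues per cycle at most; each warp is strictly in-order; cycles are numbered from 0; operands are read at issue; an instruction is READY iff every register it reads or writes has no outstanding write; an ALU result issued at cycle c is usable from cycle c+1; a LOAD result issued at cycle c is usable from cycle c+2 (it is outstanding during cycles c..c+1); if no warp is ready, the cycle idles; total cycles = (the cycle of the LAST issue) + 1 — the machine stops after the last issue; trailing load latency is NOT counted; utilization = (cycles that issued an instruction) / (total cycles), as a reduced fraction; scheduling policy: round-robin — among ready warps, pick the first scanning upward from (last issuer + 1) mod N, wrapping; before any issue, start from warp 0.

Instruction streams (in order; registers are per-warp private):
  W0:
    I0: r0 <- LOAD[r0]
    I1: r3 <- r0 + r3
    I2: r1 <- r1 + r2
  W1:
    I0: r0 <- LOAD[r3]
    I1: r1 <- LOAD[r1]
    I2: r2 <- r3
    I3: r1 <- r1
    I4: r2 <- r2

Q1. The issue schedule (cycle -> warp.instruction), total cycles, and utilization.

cycle 0: W0.I0
cycle 1: W1.I0
cycle 2: W0.I1
cycle 3: W1.I1
cycle 4: W0.I2
cycle 5: W1.I2
cycle 6: W1.I3
cycle 7: W1.I4

Answer: 8 cycles, utilization 1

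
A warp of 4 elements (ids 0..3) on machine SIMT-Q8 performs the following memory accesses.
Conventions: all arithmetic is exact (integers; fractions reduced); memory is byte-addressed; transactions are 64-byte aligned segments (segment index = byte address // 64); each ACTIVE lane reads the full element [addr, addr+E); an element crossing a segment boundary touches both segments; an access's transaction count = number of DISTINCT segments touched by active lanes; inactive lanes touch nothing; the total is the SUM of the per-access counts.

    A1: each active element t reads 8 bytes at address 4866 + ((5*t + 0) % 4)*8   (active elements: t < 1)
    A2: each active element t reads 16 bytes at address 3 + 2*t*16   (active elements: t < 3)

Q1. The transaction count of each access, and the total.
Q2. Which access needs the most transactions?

A1: 1 transaction
A2: 2 transactions

Answer: 1,2; total 3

Answer: A2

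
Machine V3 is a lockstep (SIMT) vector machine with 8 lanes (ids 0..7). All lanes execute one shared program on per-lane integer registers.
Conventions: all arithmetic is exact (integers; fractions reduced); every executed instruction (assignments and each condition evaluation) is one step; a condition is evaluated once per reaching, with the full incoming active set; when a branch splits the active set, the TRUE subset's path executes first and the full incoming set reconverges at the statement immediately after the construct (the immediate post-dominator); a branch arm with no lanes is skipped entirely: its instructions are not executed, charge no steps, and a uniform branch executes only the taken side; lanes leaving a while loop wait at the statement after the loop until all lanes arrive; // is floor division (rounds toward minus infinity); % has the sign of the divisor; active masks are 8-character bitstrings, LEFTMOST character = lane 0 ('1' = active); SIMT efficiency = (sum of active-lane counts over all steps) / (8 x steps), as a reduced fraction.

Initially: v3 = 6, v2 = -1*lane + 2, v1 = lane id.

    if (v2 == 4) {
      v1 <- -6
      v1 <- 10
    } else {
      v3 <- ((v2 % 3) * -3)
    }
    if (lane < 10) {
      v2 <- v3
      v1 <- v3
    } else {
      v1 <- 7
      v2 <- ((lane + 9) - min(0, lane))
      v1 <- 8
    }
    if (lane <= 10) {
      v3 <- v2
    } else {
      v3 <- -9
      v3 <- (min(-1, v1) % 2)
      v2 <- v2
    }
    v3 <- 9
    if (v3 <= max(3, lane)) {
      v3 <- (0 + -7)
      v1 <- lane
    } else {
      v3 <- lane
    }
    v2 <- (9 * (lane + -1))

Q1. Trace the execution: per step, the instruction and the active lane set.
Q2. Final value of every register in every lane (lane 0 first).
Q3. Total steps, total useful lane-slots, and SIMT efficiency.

step 0: eval (v2 == 4)               11111111
step 1: v3 <- ((v2 % 3) * -3)        11111111
step 2: eval (lane < 10)             11111111
step 3: v2 <- v3                     11111111
step 4: v1 <- v3                     11111111
step 5: eval (lane <= 10)            11111111
step 6: v3 <- v2                     11111111
step 7: v3 <- 9                      11111111
step 8: eval (v3 <= max(3, lane))    11111111
step 9: v3 <- lane                   11111111
step 10: v2 <- (9 * (lane + -1))      11111111

Answer: 11 steps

v3: 0,1,2,3,4,5,6,7
v2: -9,0,9,18,27,36,45,54
v1: -6,-3,0,-6,-3,0,-6,-3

steps = 11; useful = 88; efficiency = 88/88 = 1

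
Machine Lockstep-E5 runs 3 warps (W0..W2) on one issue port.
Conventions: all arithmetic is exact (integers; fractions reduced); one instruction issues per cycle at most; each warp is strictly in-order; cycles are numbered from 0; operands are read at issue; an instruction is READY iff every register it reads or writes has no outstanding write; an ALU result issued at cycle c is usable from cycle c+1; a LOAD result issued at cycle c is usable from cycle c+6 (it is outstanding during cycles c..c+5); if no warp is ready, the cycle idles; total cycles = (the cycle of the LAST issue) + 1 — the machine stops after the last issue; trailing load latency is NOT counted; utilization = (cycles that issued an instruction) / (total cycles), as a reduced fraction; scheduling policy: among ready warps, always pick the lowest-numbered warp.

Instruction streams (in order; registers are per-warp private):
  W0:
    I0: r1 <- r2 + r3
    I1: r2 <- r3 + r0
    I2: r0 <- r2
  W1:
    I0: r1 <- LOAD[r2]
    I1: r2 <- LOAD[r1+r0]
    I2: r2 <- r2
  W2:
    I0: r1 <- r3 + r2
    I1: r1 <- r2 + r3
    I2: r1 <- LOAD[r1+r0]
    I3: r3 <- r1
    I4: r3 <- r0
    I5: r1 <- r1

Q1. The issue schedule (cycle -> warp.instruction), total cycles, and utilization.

cycle 0: W0.I0
cycle 1: W0.I1
cycle 2: W0.I2
cycle 3: W1.I0
cycle 4: W2.I0
cycle 5: W2.I1
cycle 6: W2.I2
cycle 7: idle
cycle 8: idle
cycle 9: W1.I1
cycle 10: idle
cycle 11: idle
cycle 12: W2.I3
cycle 13: W2.I4
cycle 14: W2.I5
cycle 15: W1.I2

Answer: 16 cycles, utilization 3/4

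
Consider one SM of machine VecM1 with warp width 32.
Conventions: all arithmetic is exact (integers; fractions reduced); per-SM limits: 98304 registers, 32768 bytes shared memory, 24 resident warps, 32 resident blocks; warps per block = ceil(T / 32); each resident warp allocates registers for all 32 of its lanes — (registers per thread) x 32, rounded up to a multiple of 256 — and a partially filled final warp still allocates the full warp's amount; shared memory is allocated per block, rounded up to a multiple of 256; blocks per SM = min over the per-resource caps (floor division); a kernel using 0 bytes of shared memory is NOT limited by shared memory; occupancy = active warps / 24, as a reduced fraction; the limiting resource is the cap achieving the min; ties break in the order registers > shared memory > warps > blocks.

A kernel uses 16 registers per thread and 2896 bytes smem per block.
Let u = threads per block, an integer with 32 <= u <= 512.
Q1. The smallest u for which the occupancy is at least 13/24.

Answer: u = 33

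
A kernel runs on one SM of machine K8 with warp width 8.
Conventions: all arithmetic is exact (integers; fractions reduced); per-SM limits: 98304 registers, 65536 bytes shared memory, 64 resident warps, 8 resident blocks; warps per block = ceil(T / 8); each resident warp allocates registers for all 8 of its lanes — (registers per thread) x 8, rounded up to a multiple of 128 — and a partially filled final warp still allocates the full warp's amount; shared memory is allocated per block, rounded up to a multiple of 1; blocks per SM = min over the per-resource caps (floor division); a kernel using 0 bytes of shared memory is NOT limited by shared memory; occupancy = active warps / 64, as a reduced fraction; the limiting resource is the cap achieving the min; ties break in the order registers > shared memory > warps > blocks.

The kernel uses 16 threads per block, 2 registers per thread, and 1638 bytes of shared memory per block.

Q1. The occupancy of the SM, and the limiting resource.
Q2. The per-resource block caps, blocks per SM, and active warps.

Answer: occupancy 1/4, limited by blocks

registers: 384 blocks
shared memory: 40 blocks
warps: 32 blocks
blocks: 8 blocks

Answer: 8 blocks, 16 active warps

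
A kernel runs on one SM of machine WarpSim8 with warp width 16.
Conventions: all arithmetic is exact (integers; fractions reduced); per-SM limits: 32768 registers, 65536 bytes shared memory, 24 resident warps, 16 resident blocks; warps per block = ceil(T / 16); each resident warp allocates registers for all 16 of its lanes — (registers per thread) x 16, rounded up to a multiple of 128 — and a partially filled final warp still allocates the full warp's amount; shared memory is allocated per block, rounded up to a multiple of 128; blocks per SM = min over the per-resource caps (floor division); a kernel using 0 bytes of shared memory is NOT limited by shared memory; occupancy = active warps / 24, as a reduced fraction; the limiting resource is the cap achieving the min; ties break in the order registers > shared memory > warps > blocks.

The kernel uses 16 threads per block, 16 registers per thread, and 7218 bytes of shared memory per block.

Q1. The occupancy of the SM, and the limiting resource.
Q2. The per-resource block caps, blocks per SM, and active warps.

Answer: occupancy 1/3, limited by shared memory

registers: 128 blocks
shared memory: 8 blocks
warps: 24 blocks
blocks: 16 blocks

Answer: 8 blocks, 8 active warps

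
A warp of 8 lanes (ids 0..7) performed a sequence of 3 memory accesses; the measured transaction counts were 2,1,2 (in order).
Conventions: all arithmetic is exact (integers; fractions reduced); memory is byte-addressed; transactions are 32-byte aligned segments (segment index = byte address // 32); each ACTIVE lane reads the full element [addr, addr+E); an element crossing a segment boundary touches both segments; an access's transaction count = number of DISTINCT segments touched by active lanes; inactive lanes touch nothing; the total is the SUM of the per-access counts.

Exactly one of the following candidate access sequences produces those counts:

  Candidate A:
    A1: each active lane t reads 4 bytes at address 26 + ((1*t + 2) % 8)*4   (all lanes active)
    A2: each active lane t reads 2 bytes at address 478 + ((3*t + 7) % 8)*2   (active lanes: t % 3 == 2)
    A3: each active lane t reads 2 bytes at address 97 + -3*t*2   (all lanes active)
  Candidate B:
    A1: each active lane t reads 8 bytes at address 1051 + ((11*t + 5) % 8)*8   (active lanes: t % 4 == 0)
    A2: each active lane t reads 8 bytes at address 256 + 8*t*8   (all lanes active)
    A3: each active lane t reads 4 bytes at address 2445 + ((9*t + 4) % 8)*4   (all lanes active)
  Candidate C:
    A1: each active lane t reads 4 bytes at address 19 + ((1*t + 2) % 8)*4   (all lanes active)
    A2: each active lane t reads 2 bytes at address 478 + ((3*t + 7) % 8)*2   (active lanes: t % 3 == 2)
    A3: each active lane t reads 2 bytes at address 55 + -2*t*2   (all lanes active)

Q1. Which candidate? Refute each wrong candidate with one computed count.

A: A3 gives 3 transactions, not 2
B: A2 gives 8 transactions, not 1
C: all counts match (2,1,2)

Answer: C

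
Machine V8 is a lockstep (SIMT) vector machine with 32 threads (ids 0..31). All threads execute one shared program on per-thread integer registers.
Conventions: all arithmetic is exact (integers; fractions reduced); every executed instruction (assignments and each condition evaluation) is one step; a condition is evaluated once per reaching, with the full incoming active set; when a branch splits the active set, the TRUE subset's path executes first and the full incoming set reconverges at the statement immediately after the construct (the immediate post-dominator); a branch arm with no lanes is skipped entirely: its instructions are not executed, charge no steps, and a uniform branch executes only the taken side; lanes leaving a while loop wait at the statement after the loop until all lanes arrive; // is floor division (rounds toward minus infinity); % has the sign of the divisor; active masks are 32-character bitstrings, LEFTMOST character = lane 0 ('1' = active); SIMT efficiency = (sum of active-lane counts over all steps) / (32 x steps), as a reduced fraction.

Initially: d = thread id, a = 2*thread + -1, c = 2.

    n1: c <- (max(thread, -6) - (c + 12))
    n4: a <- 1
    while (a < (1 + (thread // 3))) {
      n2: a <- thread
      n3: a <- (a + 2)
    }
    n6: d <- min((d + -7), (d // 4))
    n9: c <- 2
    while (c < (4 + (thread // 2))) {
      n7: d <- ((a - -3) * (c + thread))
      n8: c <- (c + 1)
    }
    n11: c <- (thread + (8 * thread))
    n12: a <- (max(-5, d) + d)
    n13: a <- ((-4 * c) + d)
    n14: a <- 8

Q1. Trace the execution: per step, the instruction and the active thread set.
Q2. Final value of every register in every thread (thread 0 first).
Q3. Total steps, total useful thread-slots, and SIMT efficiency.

step 0: c <- (max(thread, -6) - (c + 12)) 11111111111111111111111111111111
step 1: a <- 1                       11111111111111111111111111111111
step 2: eval (a < (1 + (thread // 3))) 11111111111111111111111111111111
step 3: a <- thread                  00011111111111111111111111111111
step 4: a <- (a + 2)                 00011111111111111111111111111111
step 5: eval (a < (1 + (thread // 3))) 00011111111111111111111111111111
step 6: d <- min((d + -7), (d // 4)) 11111111111111111111111111111111
step 7: c <- 2                       11111111111111111111111111111111
step 8: eval (c < (4 + (thread // 2))) 11111111111111111111111111111111
step 9: d <- ((a - -3) * (c + thread)) 11111111111111111111111111111111
step 10: c <- (c + 1)                 11111111111111111111111111111111
step 11: eval (c < (4 + (thread // 2))) 11111111111111111111111111111111
step 12: d <- ((a - -3) * (c + thread)) 11111111111111111111111111111111
step 13: c <- (c + 1)                 11111111111111111111111111111111
step 14: eval (c < (4 + (thread // 2))) 11111111111111111111111111111111
step 15: d <- ((a - -3) * (c + thread)) 00111111111111111111111111111111
step 16: c <- (c + 1)                 00111111111111111111111111111111
step 17: eval (c < (4 + (thread // 2))) 00111111111111111111111111111111
step 18: d <- ((a - -3) * (c + thread)) 00001111111111111111111111111111
step 19: c <- (c + 1)                 00001111111111111111111111111111
step 20: eval (c < (4 + (thread // 2))) 00001111111111111111111111111111
step 21: d <- ((a - -3) * (c + thread)) 00000011111111111111111111111111
step 22: c <- (c + 1)                 00000011111111111111111111111111
step 23: eval (c < (4 + (thread // 2))) 00000011111111111111111111111111
step 24: d <- ((a - -3) * (c + thread)) 00000000111111111111111111111111
step 25: c <- (c + 1)                 00000000111111111111111111111111
step 26: eval (c < (4 + (thread // 2))) 00000000111111111111111111111111
step 27: d <- ((a - -3) * (c + thread)) 00000000001111111111111111111111
step 28: c <- (c + 1)                 00000000001111111111111111111111
step 29: eval (c < (4 + (thread // 2))) 00000000001111111111111111111111
step 30: d <- ((a - -3) * (c + thread)) 00000000000011111111111111111111
step 31: c <- (c + 1)                 00000000000011111111111111111111
step 32: eval (c < (4 + (thread // 2))) 00000000000011111111111111111111
step 33: d <- ((a - -3) * (c + thread)) 00000000000000111111111111111111
step 34: c <- (c + 1)                 00000000000000111111111111111111
step 35: eval (c < (4 + (thread // 2))) 00000000000000111111111111111111
step 36: d <- ((a - -3) * (c + thread)) 00000000000000001111111111111111
step 37: c <- (c + 1)                 00000000000000001111111111111111
step 38: eval (c < (4 + (thread // 2))) 00000000000000001111111111111111
step 39: d <- ((a - -3) * (c + thread)) 00000000000000000011111111111111
step 40: c <- (c + 1)                 00000000000000000011111111111111
step 41: eval (c < (4 + (thread // 2))) 00000000000000000011111111111111
step 42: d <- ((a - -3) * (c + thread)) 00000000000000000000111111111111
step 43: c <- (c + 1)                 00000000000000000000111111111111
step 44: eval (c < (4 + (thread // 2))) 00000000000000000000111111111111
step 45: d <- ((a - -3) * (c + thread)) 00000000000000000000001111111111
step 46: c <- (c + 1)                 00000000000000000000001111111111
step 47: eval (c < (4 + (thread // 2))) 00000000000000000000001111111111
step 48: d <- ((a - -3) * (c + thread)) 00000000000000000000000011111111
step 49: c <- (c + 1)                 00000000000000000000000011111111
step 50: eval (c < (4 + (thread // 2))) 00000000000000000000000011111111
step 51: d <- ((a - -3) * (c + thread)) 00000000000000000000000000111111
step 52: c <- (c + 1)                 00000000000000000000000000111111
step 53: eval (c < (4 + (thread // 2))) 00000000000000000000000000111111
step 54: d <- ((a - -3) * (c + thread)) 00000000000000000000000000001111
step 55: c <- (c + 1)                 00000000000000000000000000001111
step 56: eval (c < (4 + (thread // 2))) 00000000000000000000000000001111
step 57: d <- ((a - -3) * (c + thread)) 00000000000000000000000000000011
step 58: c <- (c + 1)                 00000000000000000000000000000011
step 59: eval (c < (4 + (thread // 2))) 00000000000000000000000000000011
step 60: c <- (thread + (8 * thread)) 11111111111111111111111111111111
step 61: a <- (max(-5, d) + d)        11111111111111111111111111111111
step 62: a <- ((-4 * c) + d)          11111111111111111111111111111111
step 63: a <- 8                       11111111111111111111111111111111

Answer: 64 steps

d: 12,16,24,56,81,100,132,156,195,224,270,304,357,396,456,500,567,616,690,744,825,884,972,1036,1131,1200,1302,1376,1485,1564,1680,1764
a: 8,8,8,8,8,8,8,8,8,8,8,8,8,8,8,8,8,8,8,8,8,8,8,8,8,8,8,8,8,8,8,8
c: 0,9,18,27,36,45,54,63,72,81,90,99,108,117,126,135,144,153,162,171,180,189,198,207,216,225,234,243,252,261,270,279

steps = 64; useful = 1319; efficiency = 1319/2048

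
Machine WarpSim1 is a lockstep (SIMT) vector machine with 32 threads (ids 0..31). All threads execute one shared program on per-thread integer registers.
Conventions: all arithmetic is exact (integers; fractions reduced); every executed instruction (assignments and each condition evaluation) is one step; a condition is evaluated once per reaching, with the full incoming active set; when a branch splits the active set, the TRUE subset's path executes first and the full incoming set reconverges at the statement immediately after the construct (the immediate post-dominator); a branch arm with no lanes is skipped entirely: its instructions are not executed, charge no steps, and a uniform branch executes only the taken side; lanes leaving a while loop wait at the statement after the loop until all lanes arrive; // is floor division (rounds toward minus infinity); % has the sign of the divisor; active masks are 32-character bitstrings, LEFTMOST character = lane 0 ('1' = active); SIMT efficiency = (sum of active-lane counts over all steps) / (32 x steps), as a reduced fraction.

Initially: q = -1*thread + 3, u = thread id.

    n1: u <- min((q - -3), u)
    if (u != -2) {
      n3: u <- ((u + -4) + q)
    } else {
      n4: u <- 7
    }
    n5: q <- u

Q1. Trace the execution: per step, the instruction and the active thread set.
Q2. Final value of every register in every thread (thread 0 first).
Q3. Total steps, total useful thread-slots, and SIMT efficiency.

step 0: u <- min((q - -3), u)        11111111111111111111111111111111
step 1: eval (u != -2)               11111111111111111111111111111111
step 2: u <- ((u + -4) + q)          11111111011111111111111111111111
step 3: u <- 7                       00000000100000000000000000000000
step 4: q <- u                       11111111111111111111111111111111

Answer: 5 steps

q: -1,-1,-1,-1,-3,-5,-7,-9,7,-13,-15,-17,-19,-21,-23,-25,-27,-29,-31,-33,-35,-37,-39,-41,-43,-45,-47,-49,-51,-53,-55,-57
u: -1,-1,-1,-1,-3,-5,-7,-9,7,-13,-15,-17,-19,-21,-23,-25,-27,-29,-31,-33,-35,-37,-39,-41,-43,-45,-47,-49,-51,-53,-55,-57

steps = 5; useful = 128; efficiency = 128/160 = 4/5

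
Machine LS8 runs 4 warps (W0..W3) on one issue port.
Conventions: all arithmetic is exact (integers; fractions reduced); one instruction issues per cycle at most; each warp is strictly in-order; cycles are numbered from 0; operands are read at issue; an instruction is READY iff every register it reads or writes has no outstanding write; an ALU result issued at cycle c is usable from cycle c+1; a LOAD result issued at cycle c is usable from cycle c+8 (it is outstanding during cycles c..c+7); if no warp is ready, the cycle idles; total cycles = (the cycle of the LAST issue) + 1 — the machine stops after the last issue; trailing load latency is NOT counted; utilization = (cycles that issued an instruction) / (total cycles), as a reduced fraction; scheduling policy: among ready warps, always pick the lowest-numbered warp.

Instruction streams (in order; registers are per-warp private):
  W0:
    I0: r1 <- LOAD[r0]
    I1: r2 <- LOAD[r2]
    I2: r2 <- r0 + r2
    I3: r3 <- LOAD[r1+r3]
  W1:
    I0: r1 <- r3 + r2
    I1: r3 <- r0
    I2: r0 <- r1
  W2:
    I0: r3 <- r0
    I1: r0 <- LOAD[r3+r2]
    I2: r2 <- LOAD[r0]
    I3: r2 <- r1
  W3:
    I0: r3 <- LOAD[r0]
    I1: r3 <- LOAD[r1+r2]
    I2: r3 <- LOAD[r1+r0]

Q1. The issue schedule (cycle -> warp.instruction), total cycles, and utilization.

cycle 0: W0.I0
cycle 1: W0.I1
cycle 2: W1.I0
cycle 3: W1.I1
cycle 4: W1.I2
cycle 5: W2.I0
cycle 6: W2.I1
cycle 7: W3.I0
cycle 8: idle
cycle 9: W0.I2
cycle 10: W0.I3
cycle 11: idle
cycle 12: idle
cycle 13: idle
cycle 14: W2.I2
cycle 15: W3.I1
cycle 16: idle
cycle 17: idle
cycle 18: idle
cycle 19: idle
cycle 20: idle
cycle 21: idle
cycle 22: W2.I3
cycle 23: W3.I2

Answer: 24 cycles, utilization 7/12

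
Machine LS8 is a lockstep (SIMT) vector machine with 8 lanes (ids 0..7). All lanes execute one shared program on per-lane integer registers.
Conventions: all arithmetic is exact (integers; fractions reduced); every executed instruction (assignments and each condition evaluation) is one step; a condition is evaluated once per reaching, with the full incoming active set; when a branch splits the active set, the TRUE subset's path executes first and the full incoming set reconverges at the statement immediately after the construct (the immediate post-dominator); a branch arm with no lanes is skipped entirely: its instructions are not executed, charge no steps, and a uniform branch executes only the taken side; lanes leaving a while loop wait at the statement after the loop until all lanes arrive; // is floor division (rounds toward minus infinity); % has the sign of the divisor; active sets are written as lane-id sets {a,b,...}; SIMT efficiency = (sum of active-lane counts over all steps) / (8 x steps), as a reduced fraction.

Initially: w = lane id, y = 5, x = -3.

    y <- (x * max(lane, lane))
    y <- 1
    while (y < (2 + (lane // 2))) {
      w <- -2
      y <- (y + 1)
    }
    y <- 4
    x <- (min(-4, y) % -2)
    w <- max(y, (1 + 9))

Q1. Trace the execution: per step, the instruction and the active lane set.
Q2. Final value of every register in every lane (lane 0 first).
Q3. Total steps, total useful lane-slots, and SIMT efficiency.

step 0: y <- (x * max(lane, lane))   {0,1,2,3,4,5,6,7}
step 1: y <- 1                       {0,1,2,3,4,5,6,7}
step 2: eval (y < (2 + (lane // 2))) {0,1,2,3,4,5,6,7}
step 3: w <- -2                      {0,1,2,3,4,5,6,7}
step 4: y <- (y + 1)                 {0,1,2,3,4,5,6,7}
step 5: eval (y < (2 + (lane // 2))) {0,1,2,3,4,5,6,7}
step 6: w <- -2                      {2,3,4,5,6,7}
step 7: y <- (y + 1)                 {2,3,4,5,6,7}
step 8: eval (y < (2 + (lane // 2))) {2,3,4,5,6,7}
step 9: w <- -2                      {4,5,6,7}
step 10: y <- (y + 1)                 {4,5,6,7}
step 11: eval (y < (2 + (lane // 2))) {4,5,6,7}
step 12: w <- -2                      {6,7}
step 13: y <- (y + 1)                 {6,7}
step 14: eval (y < (2 + (lane // 2))) {6,7}
step 15: y <- 4                       {0,1,2,3,4,5,6,7}
step 16: x <- (min(-4, y) % -2)       {0,1,2,3,4,5,6,7}
step 17: w <- max(y, (1 + 9))         {0,1,2,3,4,5,6,7}

Answer: 18 steps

w: 10,10,10,10,10,10,10,10
y: 4,4,4,4,4,4,4,4
x: 0,0,0,0,0,0,0,0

steps = 18; useful = 108; efficiency = 108/144 = 3/4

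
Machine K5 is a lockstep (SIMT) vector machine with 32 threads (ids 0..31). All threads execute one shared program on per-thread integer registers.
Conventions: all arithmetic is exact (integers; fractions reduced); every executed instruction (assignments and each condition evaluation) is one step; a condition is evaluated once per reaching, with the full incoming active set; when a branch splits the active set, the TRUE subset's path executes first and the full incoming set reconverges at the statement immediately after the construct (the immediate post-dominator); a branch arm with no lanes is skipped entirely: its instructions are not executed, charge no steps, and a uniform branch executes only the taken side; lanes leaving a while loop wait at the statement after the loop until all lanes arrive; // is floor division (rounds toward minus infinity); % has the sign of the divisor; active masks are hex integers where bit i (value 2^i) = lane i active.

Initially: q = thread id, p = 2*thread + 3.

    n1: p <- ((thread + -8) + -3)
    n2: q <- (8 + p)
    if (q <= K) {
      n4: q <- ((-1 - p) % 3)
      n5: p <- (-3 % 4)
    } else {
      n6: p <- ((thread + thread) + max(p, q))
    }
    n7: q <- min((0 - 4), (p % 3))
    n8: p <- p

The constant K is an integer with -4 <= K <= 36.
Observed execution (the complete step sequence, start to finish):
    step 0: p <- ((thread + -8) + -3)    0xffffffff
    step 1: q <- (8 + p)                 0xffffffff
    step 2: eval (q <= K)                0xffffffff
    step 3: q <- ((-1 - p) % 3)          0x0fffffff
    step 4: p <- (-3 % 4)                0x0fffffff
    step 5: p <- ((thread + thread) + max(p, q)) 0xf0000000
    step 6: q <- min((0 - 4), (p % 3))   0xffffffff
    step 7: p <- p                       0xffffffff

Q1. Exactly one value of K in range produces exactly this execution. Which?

Answer: K = 24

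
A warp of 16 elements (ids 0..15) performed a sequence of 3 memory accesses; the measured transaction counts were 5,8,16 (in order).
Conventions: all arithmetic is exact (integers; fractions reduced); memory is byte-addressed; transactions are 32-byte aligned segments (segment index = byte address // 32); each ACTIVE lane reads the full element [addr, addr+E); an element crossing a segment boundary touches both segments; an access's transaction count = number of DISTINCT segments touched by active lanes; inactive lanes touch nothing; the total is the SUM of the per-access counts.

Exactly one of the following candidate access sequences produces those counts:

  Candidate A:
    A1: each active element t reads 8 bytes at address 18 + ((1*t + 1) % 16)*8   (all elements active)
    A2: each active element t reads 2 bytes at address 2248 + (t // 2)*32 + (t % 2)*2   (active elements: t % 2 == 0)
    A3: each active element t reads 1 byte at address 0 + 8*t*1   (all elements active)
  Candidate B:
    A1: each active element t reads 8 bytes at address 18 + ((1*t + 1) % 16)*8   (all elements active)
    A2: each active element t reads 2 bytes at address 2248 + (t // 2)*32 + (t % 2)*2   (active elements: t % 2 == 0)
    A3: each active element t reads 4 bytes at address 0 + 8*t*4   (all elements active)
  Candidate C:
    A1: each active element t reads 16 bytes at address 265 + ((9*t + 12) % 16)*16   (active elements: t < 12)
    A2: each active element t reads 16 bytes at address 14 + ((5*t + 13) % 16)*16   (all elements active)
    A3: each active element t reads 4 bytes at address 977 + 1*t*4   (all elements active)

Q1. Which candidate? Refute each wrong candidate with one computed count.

A: A3 gives 4 transactions, not 16
C: A1 gives 9 transactions, not 5
B: all counts match (5,8,16)

Answer: B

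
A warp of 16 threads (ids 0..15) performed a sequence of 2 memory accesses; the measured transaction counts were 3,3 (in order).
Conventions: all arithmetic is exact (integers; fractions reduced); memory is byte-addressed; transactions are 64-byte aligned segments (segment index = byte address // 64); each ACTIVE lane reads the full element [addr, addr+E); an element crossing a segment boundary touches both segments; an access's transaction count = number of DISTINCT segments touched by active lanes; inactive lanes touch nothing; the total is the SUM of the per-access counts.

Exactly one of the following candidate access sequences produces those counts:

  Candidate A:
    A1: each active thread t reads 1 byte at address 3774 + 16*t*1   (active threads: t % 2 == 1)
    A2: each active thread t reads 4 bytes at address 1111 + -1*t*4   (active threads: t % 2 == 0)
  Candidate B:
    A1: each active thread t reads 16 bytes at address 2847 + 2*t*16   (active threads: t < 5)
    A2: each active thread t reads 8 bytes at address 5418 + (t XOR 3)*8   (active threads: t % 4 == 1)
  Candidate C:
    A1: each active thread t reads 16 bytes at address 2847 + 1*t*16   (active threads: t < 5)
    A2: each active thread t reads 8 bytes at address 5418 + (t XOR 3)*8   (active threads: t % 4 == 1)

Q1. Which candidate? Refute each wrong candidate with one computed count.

A: A1 gives 4 transactions, not 3
C: A1 gives 2 transactions, not 3
B: all counts match (3,3)

Answer: B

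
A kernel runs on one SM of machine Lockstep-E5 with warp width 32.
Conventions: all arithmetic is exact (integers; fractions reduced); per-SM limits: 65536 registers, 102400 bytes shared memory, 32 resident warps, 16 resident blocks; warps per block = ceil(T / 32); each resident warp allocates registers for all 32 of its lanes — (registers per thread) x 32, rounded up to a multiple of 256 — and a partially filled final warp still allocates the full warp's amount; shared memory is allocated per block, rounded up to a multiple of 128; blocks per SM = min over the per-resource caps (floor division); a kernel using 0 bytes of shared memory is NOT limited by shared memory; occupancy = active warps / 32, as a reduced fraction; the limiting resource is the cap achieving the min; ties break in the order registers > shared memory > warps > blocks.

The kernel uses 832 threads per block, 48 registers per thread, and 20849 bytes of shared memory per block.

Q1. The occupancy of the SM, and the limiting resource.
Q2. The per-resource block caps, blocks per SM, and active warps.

Answer: occupancy 13/16, limited by registers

registers: 1 block
shared memory: 4 blocks
warps: 1 block
blocks: 16 blocks

Answer: 1 block, 26 active warps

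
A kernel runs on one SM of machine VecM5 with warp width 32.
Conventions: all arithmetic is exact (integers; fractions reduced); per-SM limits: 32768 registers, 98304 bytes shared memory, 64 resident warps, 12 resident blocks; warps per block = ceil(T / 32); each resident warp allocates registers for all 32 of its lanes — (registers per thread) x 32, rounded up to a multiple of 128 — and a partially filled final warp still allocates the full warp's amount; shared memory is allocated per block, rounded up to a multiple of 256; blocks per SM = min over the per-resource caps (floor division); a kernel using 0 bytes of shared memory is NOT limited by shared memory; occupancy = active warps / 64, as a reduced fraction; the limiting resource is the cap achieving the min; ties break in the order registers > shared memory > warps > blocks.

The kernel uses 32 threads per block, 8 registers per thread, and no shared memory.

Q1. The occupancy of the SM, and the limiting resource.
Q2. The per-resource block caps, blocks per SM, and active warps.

Answer: occupancy 3/16, limited by blocks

registers: 128 blocks
shared memory: no limit (kernel uses none)
warps: 64 blocks
blocks: 12 blocks

Answer: 12 blocks, 12 active warps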